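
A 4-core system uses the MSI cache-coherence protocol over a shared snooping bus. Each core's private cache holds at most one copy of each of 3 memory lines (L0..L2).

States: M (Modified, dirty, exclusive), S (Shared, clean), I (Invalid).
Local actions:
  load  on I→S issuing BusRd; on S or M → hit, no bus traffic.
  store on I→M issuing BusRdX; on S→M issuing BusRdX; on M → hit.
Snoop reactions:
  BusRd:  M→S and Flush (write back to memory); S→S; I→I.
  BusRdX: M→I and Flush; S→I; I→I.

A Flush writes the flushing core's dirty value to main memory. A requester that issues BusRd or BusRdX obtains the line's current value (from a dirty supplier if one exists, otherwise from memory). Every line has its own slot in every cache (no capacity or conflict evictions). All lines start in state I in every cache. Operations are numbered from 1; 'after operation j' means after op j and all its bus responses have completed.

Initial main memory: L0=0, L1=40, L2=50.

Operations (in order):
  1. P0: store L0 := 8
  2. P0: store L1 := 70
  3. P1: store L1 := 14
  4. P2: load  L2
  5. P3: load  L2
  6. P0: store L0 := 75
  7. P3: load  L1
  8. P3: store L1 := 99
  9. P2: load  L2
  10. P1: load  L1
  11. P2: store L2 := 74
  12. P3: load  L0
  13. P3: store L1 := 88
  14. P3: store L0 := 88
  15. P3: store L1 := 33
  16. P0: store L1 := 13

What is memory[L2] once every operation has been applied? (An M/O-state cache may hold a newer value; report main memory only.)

[1] P0: store L0 := 8 | P0:M(8), P1:I, P2:I, P3:I | bus: BusRdX
[2] P0: store L1 := 70 | P0:M(70), P1:I, P2:I, P3:I | bus: BusRdX
[3] P1: store L1 := 14 | P0:I, P1:M(14), P2:I, P3:I | bus: BusRdX,Flush
[4] P2: load  L2 | P0:I, P1:I, P2:S(50), P3:I | bus: BusRd
[5] P3: load  L2 | P0:I, P1:I, P2:S(50), P3:S(50) | bus: BusRd
[6] P0: store L0 := 75 | P0:M(75), P1:I, P2:I, P3:I | bus: none
[7] P3: load  L1 | P0:I, P1:S(14), P2:I, P3:S(14) | bus: BusRd,Flush
[8] P3: store L1 := 99 | P0:I, P1:I, P2:I, P3:M(99) | bus: BusRdX
[9] P2: load  L2 | P0:I, P1:I, P2:S(50), P3:S(50) | bus: none
[10] P1: load  L1 | P0:I, P1:S(99), P2:I, P3:S(99) | bus: BusRd,Flush
[11] P2: store L2 := 74 | P0:I, P1:I, P2:M(74), P3:I | bus: BusRdX
[12] P3: load  L0 | P0:S(75), P1:I, P2:I, P3:S(75) | bus: BusRd,Flush
[13] P3: store L1 := 88 | P0:I, P1:I, P2:I, P3:M(88) | bus: BusRdX
[14] P3: store L0 := 88 | P0:I, P1:I, P2:I, P3:M(88) | bus: BusRdX
[15] P3: store L1 := 33 | P0:I, P1:I, P2:I, P3:M(33) | bus: none
[16] P0: store L1 := 13 | P0:M(13), P1:I, P2:I, P3:I | bus: BusRdX,Flush

memory[L2] = 50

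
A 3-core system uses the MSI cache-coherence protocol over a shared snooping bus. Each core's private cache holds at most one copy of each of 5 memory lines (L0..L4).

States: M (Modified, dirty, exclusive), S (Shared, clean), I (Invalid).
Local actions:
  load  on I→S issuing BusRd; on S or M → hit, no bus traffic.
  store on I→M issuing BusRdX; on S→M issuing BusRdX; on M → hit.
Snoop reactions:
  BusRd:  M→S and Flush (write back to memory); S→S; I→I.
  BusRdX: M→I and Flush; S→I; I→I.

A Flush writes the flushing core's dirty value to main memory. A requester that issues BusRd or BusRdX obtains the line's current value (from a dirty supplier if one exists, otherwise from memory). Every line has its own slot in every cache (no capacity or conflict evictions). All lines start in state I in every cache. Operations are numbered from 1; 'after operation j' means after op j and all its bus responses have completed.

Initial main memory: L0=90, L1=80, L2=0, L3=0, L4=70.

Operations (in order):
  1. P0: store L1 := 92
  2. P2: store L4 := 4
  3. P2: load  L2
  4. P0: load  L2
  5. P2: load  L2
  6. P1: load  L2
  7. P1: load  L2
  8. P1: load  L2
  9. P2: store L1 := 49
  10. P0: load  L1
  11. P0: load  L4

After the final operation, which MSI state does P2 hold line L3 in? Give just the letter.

  op1 P0: store L1 := 92 → M/I/I on L1; bus BusRdX; mem=80
  op2 P2: store L4 := 4 → I/I/M on L4; bus BusRdX; mem=70
  op3 P2: load  L2 → I/I/S on L2; bus BusRd; mem=0
  op4 P0: load  L2 → S/I/S on L2; bus BusRd; mem=0
  op5 P2: load  L2 → S/I/S on L2; bus (none); mem=0
  op6 P1: load  L2 → S/S/S on L2; bus BusRd; mem=0
  op7 P1: load  L2 → S/S/S on L2; bus (none); mem=0
  op8 P1: load  L2 → S/S/S on L2; bus (none); mem=0
  op9 P2: store L1 := 49 → I/I/M on L1; bus BusRdX Flush; mem=92
  op10 P0: load  L1 → S/I/S on L1; bus BusRd Flush; mem=49
  op11 P0: load  L4 → S/I/S on L4; bus BusRd Flush; mem=4

state = I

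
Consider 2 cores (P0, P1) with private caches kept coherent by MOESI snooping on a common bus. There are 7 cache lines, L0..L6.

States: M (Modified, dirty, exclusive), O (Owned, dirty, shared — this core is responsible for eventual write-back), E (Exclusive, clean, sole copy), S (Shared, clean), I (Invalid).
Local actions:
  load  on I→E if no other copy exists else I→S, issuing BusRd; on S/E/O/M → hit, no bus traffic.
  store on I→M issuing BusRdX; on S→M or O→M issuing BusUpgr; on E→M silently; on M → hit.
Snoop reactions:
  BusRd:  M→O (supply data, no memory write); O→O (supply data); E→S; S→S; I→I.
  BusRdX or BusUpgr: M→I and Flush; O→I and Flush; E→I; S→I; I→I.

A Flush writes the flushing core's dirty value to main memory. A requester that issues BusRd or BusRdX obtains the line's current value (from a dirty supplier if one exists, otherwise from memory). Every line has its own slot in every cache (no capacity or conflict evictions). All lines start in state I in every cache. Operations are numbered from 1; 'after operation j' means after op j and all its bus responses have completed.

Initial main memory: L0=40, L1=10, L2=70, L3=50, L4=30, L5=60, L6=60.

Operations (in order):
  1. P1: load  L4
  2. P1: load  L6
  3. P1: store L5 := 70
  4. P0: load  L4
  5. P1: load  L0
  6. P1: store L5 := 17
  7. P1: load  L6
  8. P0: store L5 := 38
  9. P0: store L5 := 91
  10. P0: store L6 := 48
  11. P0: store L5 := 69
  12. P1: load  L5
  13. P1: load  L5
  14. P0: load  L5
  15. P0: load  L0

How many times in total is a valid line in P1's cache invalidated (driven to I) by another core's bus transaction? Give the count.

1. P1: load  L4  bus=[BusRd]  L4: P0=I P1=E  mem[L4]=30
2. P1: load  L6  bus=[BusRd]  L6: P0=I P1=E  mem[L6]=60
3. P1: store L5 := 70  bus=[BusRdX]  L5: P0=I P1=M  mem[L5]=60
4. P0: load  L4  bus=[BusRd]  L4: P0=S P1=S  mem[L4]=30
5. P1: load  L0  bus=[BusRd]  L0: P0=I P1=E  mem[L0]=40
6. P1: store L5 := 17  bus=[-]  L5: P0=I P1=M  mem[L5]=60
7. P1: load  L6  bus=[-]  L6: P0=I P1=E  mem[L6]=60
8. P0: store L5 := 38  bus=[BusRdX,Flush]  L5: P0=M P1=I  mem[L5]=17
9. P0: store L5 := 91  bus=[-]  L5: P0=M P1=I  mem[L5]=17
10. P0: store L6 := 48  bus=[BusRdX]  L6: P0=M P1=I  mem[L6]=60
11. P0: store L5 := 69  bus=[-]  L5: P0=M P1=I  mem[L5]=17
12. P1: load  L5  bus=[BusRd]  L5: P0=O P1=S  mem[L5]=17
13. P1: load  L5  bus=[-]  L5: P0=O P1=S  mem[L5]=17
14. P0: load  L5  bus=[-]  L5: P0=O P1=S  mem[L5]=17
15. P0: load  L0  bus=[BusRd]  L0: P0=S P1=S  mem[L0]=40

invalidations = 2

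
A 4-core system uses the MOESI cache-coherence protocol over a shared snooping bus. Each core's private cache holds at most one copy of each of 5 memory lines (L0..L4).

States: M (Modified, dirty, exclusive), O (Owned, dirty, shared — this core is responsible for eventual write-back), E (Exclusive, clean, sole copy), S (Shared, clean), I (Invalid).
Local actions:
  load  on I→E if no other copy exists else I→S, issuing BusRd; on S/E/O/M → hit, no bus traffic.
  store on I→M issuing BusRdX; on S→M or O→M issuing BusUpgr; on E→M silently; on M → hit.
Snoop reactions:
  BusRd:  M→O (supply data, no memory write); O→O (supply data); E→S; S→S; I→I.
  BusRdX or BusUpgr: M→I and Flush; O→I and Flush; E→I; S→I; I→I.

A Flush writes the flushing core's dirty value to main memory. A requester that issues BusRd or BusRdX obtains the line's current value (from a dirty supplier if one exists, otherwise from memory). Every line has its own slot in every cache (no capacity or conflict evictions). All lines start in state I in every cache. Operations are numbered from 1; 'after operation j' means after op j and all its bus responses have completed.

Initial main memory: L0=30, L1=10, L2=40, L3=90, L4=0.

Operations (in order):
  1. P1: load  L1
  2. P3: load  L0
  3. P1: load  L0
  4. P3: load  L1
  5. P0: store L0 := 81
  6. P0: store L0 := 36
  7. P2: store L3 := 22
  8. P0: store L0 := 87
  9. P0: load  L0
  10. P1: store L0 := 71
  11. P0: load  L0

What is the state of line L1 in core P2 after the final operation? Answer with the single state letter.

state = I

  op1 P1: load  L1 → I/E/I/I on L1; bus BusRd; mem=10
  op2 P3: load  L0 → I/I/I/E on L0; bus BusRd; mem=30
  op3 P1: load  L0 → I/S/I/S on L0; bus BusRd; mem=30
  op4 P3: load  L1 → I/S/I/S on L1; bus BusRd; mem=10
  op5 P0: store L0 := 81 → M/I/I/I on L0; bus BusRdX; mem=30
  op6 P0: store L0 := 36 → M/I/I/I on L0; bus (none); mem=30
  op7 P2: store L3 := 22 → I/I/M/I on L3; bus BusRdX; mem=90
  op8 P0: store L0 := 87 → M/I/I/I on L0; bus (none); mem=30
  op9 P0: load  L0 → M/I/I/I on L0; bus (none); mem=30
  op10 P1: store L0 := 71 → I/M/I/I on L0; bus BusRdX Flush; mem=87
  op11 P0: load  L0 → S/O/I/I on L0; bus BusRd; mem=87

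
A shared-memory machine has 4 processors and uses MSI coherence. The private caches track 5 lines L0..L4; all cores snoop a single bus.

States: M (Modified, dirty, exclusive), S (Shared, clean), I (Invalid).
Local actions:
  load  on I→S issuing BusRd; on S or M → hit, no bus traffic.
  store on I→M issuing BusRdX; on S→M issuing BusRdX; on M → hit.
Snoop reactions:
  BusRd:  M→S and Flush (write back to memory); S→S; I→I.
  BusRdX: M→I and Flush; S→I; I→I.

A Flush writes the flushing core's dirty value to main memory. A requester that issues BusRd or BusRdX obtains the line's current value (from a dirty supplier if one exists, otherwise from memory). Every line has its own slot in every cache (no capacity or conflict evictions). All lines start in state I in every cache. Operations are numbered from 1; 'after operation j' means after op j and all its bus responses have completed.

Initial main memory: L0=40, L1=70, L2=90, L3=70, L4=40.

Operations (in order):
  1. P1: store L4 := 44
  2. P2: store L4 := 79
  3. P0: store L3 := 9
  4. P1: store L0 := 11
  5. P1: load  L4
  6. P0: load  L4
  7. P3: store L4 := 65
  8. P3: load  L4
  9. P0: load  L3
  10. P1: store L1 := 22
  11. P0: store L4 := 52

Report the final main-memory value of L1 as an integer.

step 1: P1: store L4 := 44  ⟶  IMII  (L4)  txn=BusRdX  M[L4]=40
step 2: P2: store L4 := 79  ⟶  IIMI  (L4)  txn=BusRdX+Flush  M[L4]=44
step 3: P0: store L3 := 9  ⟶  MIII  (L3)  txn=BusRdX  M[L3]=70
step 4: P1: store L0 := 11  ⟶  IMII  (L0)  txn=BusRdX  M[L0]=40
step 5: P1: load  L4  ⟶  ISSI  (L4)  txn=BusRd+Flush  M[L4]=79
step 6: P0: load  L4  ⟶  SSSI  (L4)  txn=BusRd  M[L4]=79
step 7: P3: store L4 := 65  ⟶  IIIM  (L4)  txn=BusRdX  M[L4]=79
step 8: P3: load  L4  ⟶  IIIM  (L4)  txn=∅  M[L4]=79
step 9: P0: load  L3  ⟶  MIII  (L3)  txn=∅  M[L3]=70
step 10: P1: store L1 := 22  ⟶  IMII  (L1)  txn=BusRdX  M[L1]=70
step 11: P0: store L4 := 52  ⟶  MIII  (L4)  txn=BusRdX+Flush  M[L4]=65

memory[L1] = 70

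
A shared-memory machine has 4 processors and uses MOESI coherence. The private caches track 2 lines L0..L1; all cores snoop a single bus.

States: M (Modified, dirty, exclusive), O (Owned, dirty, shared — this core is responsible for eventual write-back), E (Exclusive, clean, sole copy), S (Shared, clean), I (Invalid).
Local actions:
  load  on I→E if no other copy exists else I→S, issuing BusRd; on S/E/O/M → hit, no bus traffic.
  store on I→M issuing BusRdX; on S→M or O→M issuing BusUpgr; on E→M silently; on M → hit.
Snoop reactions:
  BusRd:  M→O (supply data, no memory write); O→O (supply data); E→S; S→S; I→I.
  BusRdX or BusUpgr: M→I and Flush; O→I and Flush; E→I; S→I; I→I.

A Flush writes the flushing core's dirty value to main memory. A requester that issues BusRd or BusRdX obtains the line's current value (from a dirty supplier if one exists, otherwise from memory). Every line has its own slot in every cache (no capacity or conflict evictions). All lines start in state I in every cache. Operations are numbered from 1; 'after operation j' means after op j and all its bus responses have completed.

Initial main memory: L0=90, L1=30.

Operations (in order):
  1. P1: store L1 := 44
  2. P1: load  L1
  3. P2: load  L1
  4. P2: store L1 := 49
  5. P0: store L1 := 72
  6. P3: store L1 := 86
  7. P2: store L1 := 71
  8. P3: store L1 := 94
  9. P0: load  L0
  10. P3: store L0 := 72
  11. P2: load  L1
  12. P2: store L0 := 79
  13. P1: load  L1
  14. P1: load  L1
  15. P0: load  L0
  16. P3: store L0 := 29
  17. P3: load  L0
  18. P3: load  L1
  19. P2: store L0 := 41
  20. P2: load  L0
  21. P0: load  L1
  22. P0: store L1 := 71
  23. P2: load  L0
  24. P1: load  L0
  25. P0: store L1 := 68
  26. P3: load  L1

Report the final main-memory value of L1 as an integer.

1. P1: store L1 := 44  bus=[BusRdX]  L1: P0=I P1=M P2=I P3=I  mem[L1]=30
2. P1: load  L1  bus=[-]  L1: P0=I P1=M P2=I P3=I  mem[L1]=30
3. P2: load  L1  bus=[BusRd]  L1: P0=I P1=O P2=S P3=I  mem[L1]=30
4. P2: store L1 := 49  bus=[BusUpgr,Flush]  L1: P0=I P1=I P2=M P3=I  mem[L1]=44
5. P0: store L1 := 72  bus=[BusRdX,Flush]  L1: P0=M P1=I P2=I P3=I  mem[L1]=49
6. P3: store L1 := 86  bus=[BusRdX,Flush]  L1: P0=I P1=I P2=I P3=M  mem[L1]=72
7. P2: store L1 := 71  bus=[BusRdX,Flush]  L1: P0=I P1=I P2=M P3=I  mem[L1]=86
8. P3: store L1 := 94  bus=[BusRdX,Flush]  L1: P0=I P1=I P2=I P3=M  mem[L1]=71
9. P0: load  L0  bus=[BusRd]  L0: P0=E P1=I P2=I P3=I  mem[L0]=90
10. P3: store L0 := 72  bus=[BusRdX]  L0: P0=I P1=I P2=I P3=M  mem[L0]=90
11. P2: load  L1  bus=[BusRd]  L1: P0=I P1=I P2=S P3=O  mem[L1]=71
12. P2: store L0 := 79  bus=[BusRdX,Flush]  L0: P0=I P1=I P2=M P3=I  mem[L0]=72
13. P1: load  L1  bus=[BusRd]  L1: P0=I P1=S P2=S P3=O  mem[L1]=71
14. P1: load  L1  bus=[-]  L1: P0=I P1=S P2=S P3=O  mem[L1]=71
15. P0: load  L0  bus=[BusRd]  L0: P0=S P1=I P2=O P3=I  mem[L0]=72
16. P3: store L0 := 29  bus=[BusRdX,Flush]  L0: P0=I P1=I P2=I P3=M  mem[L0]=79
17. P3: load  L0  bus=[-]  L0: P0=I P1=I P2=I P3=M  mem[L0]=79
18. P3: load  L1  bus=[-]  L1: P0=I P1=S P2=S P3=O  mem[L1]=71
19. P2: store L0 := 41  bus=[BusRdX,Flush]  L0: P0=I P1=I P2=M P3=I  mem[L0]=29
20. P2: load  L0  bus=[-]  L0: P0=I P1=I P2=M P3=I  mem[L0]=29
21. P0: load  L1  bus=[BusRd]  L1: P0=S P1=S P2=S P3=O  mem[L1]=71
22. P0: store L1 := 71  bus=[BusUpgr,Flush]  L1: P0=M P1=I P2=I P3=I  mem[L1]=94
23. P2: load  L0  bus=[-]  L0: P0=I P1=I P2=M P3=I  mem[L0]=29
24. P1: load  L0  bus=[BusRd]  L0: P0=I P1=S P2=O P3=I  mem[L0]=29
25. P0: store L1 := 68  bus=[-]  L1: P0=M P1=I P2=I P3=I  mem[L1]=94
26. P3: load  L1  bus=[BusRd]  L1: P0=O P1=I P2=I P3=S  mem[L1]=94

memory[L1] = 94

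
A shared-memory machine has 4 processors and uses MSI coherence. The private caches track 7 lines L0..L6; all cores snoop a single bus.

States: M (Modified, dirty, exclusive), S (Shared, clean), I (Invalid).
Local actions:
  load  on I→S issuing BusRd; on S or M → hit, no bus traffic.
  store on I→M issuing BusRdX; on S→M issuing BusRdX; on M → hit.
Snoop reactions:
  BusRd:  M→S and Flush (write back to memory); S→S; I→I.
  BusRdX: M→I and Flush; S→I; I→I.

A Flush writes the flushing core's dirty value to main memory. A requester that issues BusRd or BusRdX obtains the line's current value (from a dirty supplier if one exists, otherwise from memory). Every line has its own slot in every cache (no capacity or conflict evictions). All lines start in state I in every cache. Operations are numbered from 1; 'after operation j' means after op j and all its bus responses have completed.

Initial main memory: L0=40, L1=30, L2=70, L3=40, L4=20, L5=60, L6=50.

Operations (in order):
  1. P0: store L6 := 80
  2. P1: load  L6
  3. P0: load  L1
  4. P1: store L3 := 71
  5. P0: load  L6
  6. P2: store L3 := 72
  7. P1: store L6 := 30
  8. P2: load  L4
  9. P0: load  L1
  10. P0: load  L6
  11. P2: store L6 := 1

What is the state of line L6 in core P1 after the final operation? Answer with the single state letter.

state = I

[1] P0: store L6 := 80 | P0:M(80), P1:I, P2:I, P3:I | bus: BusRdX
[2] P1: load  L6 | P0:S(80), P1:S(80), P2:I, P3:I | bus: BusRd,Flush
[3] P0: load  L1 | P0:S(30), P1:I, P2:I, P3:I | bus: BusRd
[4] P1: store L3 := 71 | P0:I, P1:M(71), P2:I, P3:I | bus: BusRdX
[5] P0: load  L6 | P0:S(80), P1:S(80), P2:I, P3:I | bus: none
[6] P2: store L3 := 72 | P0:I, P1:I, P2:M(72), P3:I | bus: BusRdX,Flush
[7] P1: store L6 := 30 | P0:I, P1:M(30), P2:I, P3:I | bus: BusRdX
[8] P2: load  L4 | P0:I, P1:I, P2:S(20), P3:I | bus: BusRd
[9] P0: load  L1 | P0:S(30), P1:I, P2:I, P3:I | bus: none
[10] P0: load  L6 | P0:S(30), P1:S(30), P2:I, P3:I | bus: BusRd,Flush
[11] P2: store L6 := 1 | P0:I, P1:I, P2:M(1), P3:I | bus: BusRdX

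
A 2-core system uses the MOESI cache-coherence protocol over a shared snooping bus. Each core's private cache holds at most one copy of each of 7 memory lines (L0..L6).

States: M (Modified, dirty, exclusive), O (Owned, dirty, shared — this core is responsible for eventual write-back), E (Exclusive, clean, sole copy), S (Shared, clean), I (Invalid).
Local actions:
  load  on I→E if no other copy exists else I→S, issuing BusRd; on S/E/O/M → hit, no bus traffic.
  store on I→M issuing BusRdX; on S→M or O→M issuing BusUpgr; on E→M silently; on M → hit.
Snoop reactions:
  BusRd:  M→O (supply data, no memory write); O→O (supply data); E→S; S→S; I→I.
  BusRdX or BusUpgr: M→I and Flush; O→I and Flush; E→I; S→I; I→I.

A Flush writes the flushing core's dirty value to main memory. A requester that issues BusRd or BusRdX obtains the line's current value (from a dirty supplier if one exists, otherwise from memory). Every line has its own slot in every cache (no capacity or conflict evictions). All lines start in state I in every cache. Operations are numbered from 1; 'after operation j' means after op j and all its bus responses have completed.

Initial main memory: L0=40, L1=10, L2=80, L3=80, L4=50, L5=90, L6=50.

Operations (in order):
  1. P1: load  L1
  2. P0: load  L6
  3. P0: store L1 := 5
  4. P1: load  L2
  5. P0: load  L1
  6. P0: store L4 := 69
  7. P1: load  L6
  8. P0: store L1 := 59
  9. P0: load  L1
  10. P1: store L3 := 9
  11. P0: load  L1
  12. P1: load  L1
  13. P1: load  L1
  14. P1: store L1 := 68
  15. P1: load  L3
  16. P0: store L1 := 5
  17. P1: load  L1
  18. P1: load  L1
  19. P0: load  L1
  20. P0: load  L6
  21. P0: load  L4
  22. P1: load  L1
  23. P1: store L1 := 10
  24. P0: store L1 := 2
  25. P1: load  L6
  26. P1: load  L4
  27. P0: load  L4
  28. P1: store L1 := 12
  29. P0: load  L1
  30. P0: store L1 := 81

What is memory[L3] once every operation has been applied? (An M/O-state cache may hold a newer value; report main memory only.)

memory[L3] = 80

step 1: P1: load  L1  ⟶  IE  (L1)  txn=BusRd  M[L1]=10
step 2: P0: load  L6  ⟶  EI  (L6)  txn=BusRd  M[L6]=50
step 3: P0: store L1 := 5  ⟶  MI  (L1)  txn=BusRdX  M[L1]=10
step 4: P1: load  L2  ⟶  IE  (L2)  txn=BusRd  M[L2]=80
step 5: P0: load  L1  ⟶  MI  (L1)  txn=∅  M[L1]=10
step 6: P0: store L4 := 69  ⟶  MI  (L4)  txn=BusRdX  M[L4]=50
step 7: P1: load  L6  ⟶  SS  (L6)  txn=BusRd  M[L6]=50
step 8: P0: store L1 := 59  ⟶  MI  (L1)  txn=∅  M[L1]=10
step 9: P0: load  L1  ⟶  MI  (L1)  txn=∅  M[L1]=10
step 10: P1: store L3 := 9  ⟶  IM  (L3)  txn=BusRdX  M[L3]=80
step 11: P0: load  L1  ⟶  MI  (L1)  txn=∅  M[L1]=10
step 12: P1: load  L1  ⟶  OS  (L1)  txn=BusRd  M[L1]=10
step 13: P1: load  L1  ⟶  OS  (L1)  txn=∅  M[L1]=10
step 14: P1: store L1 := 68  ⟶  IM  (L1)  txn=BusUpgr+Flush  M[L1]=59
step 15: P1: load  L3  ⟶  IM  (L3)  txn=∅  M[L3]=80
step 16: P0: store L1 := 5  ⟶  MI  (L1)  txn=BusRdX+Flush  M[L1]=68
step 17: P1: load  L1  ⟶  OS  (L1)  txn=BusRd  M[L1]=68
step 18: P1: load  L1  ⟶  OS  (L1)  txn=∅  M[L1]=68
step 19: P0: load  L1  ⟶  OS  (L1)  txn=∅  M[L1]=68
step 20: P0: load  L6  ⟶  SS  (L6)  txn=∅  M[L6]=50
step 21: P0: load  L4  ⟶  MI  (L4)  txn=∅  M[L4]=50
step 22: P1: load  L1  ⟶  OS  (L1)  txn=∅  M[L1]=68
step 23: P1: store L1 := 10  ⟶  IM  (L1)  txn=BusUpgr+Flush  M[L1]=5
step 24: P0: store L1 := 2  ⟶  MI  (L1)  txn=BusRdX+Flush  M[L1]=10
step 25: P1: load  L6  ⟶  SS  (L6)  txn=∅  M[L6]=50
step 26: P1: load  L4  ⟶  OS  (L4)  txn=BusRd  M[L4]=50
step 27: P0: load  L4  ⟶  OS  (L4)  txn=∅  M[L4]=50
step 28: P1: store L1 := 12  ⟶  IM  (L1)  txn=BusRdX+Flush  M[L1]=2
step 29: P0: load  L1  ⟶  SO  (L1)  txn=BusRd  M[L1]=2
step 30: P0: store L1 := 81  ⟶  MI  (L1)  txn=BusUpgr+Flush  M[L1]=12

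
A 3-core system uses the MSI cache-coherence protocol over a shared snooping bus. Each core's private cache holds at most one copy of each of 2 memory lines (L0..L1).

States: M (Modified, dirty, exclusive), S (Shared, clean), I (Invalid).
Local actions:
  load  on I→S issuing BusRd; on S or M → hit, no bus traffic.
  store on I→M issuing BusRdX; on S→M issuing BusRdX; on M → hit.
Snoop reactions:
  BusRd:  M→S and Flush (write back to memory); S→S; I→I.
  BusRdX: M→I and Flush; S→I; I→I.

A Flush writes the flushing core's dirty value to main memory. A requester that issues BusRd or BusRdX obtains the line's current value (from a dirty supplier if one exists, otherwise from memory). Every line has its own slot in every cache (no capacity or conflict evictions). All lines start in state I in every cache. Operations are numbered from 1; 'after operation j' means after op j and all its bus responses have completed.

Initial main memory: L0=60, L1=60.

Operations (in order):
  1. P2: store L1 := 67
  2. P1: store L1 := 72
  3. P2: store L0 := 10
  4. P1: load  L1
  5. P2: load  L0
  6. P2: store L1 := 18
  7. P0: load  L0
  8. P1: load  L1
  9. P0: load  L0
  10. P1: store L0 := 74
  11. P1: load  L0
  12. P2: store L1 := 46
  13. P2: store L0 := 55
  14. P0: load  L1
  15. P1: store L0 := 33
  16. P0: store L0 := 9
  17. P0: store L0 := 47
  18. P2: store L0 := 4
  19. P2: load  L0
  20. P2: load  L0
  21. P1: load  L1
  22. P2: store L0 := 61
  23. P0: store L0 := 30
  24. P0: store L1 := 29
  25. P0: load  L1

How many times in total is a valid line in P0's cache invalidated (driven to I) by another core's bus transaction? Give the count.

invalidations = 2

  op1 P2: store L1 := 67 → I/I/M on L1; bus BusRdX; mem=60
  op2 P1: store L1 := 72 → I/M/I on L1; bus BusRdX Flush; mem=67
  op3 P2: store L0 := 10 → I/I/M on L0; bus BusRdX; mem=60
  op4 P1: load  L1 → I/M/I on L1; bus (none); mem=67
  op5 P2: load  L0 → I/I/M on L0; bus (none); mem=60
  op6 P2: store L1 := 18 → I/I/M on L1; bus BusRdX Flush; mem=72
  op7 P0: load  L0 → S/I/S on L0; bus BusRd Flush; mem=10
  op8 P1: load  L1 → I/S/S on L1; bus BusRd Flush; mem=18
  op9 P0: load  L0 → S/I/S on L0; bus (none); mem=10
  op10 P1: store L0 := 74 → I/M/I on L0; bus BusRdX; mem=10
  op11 P1: load  L0 → I/M/I on L0; bus (none); mem=10
  op12 P2: store L1 := 46 → I/I/M on L1; bus BusRdX; mem=18
  op13 P2: store L0 := 55 → I/I/M on L0; bus BusRdX Flush; mem=74
  op14 P0: load  L1 → S/I/S on L1; bus BusRd Flush; mem=46
  op15 P1: store L0 := 33 → I/M/I on L0; bus BusRdX Flush; mem=55
  op16 P0: store L0 := 9 → M/I/I on L0; bus BusRdX Flush; mem=33
  op17 P0: store L0 := 47 → M/I/I on L0; bus (none); mem=33
  op18 P2: store L0 := 4 → I/I/M on L0; bus BusRdX Flush; mem=47
  op19 P2: load  L0 → I/I/M on L0; bus (none); mem=47
  op20 P2: load  L0 → I/I/M on L0; bus (none); mem=47
  op21 P1: load  L1 → S/S/S on L1; bus BusRd; mem=46
  op22 P2: store L0 := 61 → I/I/M on L0; bus (none); mem=47
  op23 P0: store L0 := 30 → M/I/I on L0; bus BusRdX Flush; mem=61
  op24 P0: store L1 := 29 → M/I/I on L1; bus BusRdX; mem=46
  op25 P0: load  L1 → M/I/I on L1; bus (none); mem=46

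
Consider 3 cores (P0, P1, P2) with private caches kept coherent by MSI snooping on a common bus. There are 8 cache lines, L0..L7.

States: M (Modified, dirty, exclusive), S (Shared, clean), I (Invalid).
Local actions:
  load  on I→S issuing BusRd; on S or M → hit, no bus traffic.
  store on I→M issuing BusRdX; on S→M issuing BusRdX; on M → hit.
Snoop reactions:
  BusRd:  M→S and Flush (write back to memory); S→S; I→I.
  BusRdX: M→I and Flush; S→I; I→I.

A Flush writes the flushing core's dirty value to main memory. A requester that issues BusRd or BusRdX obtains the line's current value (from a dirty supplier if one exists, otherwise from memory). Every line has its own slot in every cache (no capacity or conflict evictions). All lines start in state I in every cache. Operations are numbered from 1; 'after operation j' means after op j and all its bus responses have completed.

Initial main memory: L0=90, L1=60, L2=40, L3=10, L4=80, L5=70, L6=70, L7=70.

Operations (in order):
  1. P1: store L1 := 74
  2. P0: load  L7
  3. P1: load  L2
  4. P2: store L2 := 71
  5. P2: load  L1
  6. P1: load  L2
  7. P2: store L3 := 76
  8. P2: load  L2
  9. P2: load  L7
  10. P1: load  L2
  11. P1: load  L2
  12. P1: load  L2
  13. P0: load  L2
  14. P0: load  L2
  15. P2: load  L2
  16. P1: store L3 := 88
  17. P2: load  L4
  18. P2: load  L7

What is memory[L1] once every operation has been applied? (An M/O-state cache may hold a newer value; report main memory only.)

[1] P1: store L1 := 74 | P0:I, P1:M(74), P2:I | bus: BusRdX
[2] P0: load  L7 | P0:S(70), P1:I, P2:I | bus: BusRd
[3] P1: load  L2 | P0:I, P1:S(40), P2:I | bus: BusRd
[4] P2: store L2 := 71 | P0:I, P1:I, P2:M(71) | bus: BusRdX
[5] P2: load  L1 | P0:I, P1:S(74), P2:S(74) | bus: BusRd,Flush
[6] P1: load  L2 | P0:I, P1:S(71), P2:S(71) | bus: BusRd,Flush
[7] P2: store L3 := 76 | P0:I, P1:I, P2:M(76) | bus: BusRdX
[8] P2: load  L2 | P0:I, P1:S(71), P2:S(71) | bus: none
[9] P2: load  L7 | P0:S(70), P1:I, P2:S(70) | bus: BusRd
[10] P1: load  L2 | P0:I, P1:S(71), P2:S(71) | bus: none
[11] P1: load  L2 | P0:I, P1:S(71), P2:S(71) | bus: none
[12] P1: load  L2 | P0:I, P1:S(71), P2:S(71) | bus: none
[13] P0: load  L2 | P0:S(71), P1:S(71), P2:S(71) | bus: BusRd
[14] P0: load  L2 | P0:S(71), P1:S(71), P2:S(71) | bus: none
[15] P2: load  L2 | P0:S(71), P1:S(71), P2:S(71) | bus: none
[16] P1: store L3 := 88 | P0:I, P1:M(88), P2:I | bus: BusRdX,Flush
[17] P2: load  L4 | P0:I, P1:I, P2:S(80) | bus: BusRd
[18] P2: load  L7 | P0:S(70), P1:I, P2:S(70) | bus: none

memory[L1] = 74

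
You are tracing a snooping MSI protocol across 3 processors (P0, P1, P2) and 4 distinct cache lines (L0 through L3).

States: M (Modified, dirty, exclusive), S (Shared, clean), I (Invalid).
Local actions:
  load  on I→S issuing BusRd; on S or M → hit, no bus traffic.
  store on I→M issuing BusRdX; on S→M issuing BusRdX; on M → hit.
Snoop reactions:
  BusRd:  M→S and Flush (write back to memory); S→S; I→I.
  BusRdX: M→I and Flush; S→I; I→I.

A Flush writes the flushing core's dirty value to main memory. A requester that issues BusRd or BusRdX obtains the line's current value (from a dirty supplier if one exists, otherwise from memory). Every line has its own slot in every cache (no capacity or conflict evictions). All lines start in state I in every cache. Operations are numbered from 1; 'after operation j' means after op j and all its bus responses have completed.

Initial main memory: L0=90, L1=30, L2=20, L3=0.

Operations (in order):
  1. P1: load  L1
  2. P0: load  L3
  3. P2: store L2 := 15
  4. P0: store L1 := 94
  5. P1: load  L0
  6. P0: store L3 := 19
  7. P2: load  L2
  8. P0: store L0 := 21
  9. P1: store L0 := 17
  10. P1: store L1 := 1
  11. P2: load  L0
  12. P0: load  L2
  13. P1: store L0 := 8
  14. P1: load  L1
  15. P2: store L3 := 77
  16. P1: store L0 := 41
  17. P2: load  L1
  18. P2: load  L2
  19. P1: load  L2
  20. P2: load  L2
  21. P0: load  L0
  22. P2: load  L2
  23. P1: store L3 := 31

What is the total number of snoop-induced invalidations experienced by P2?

step 1: P1: load  L1  ⟶  ISI  (L1)  txn=BusRd  M[L1]=30
step 2: P0: load  L3  ⟶  SII  (L3)  txn=BusRd  M[L3]=0
step 3: P2: store L2 := 15  ⟶  IIM  (L2)  txn=BusRdX  M[L2]=20
step 4: P0: store L1 := 94  ⟶  MII  (L1)  txn=BusRdX  M[L1]=30
step 5: P1: load  L0  ⟶  ISI  (L0)  txn=BusRd  M[L0]=90
step 6: P0: store L3 := 19  ⟶  MII  (L3)  txn=BusRdX  M[L3]=0
step 7: P2: load  L2  ⟶  IIM  (L2)  txn=∅  M[L2]=20
step 8: P0: store L0 := 21  ⟶  MII  (L0)  txn=BusRdX  M[L0]=90
step 9: P1: store L0 := 17  ⟶  IMI  (L0)  txn=BusRdX+Flush  M[L0]=21
step 10: P1: store L1 := 1  ⟶  IMI  (L1)  txn=BusRdX+Flush  M[L1]=94
step 11: P2: load  L0  ⟶  ISS  (L0)  txn=BusRd+Flush  M[L0]=17
step 12: P0: load  L2  ⟶  SIS  (L2)  txn=BusRd+Flush  M[L2]=15
step 13: P1: store L0 := 8  ⟶  IMI  (L0)  txn=BusRdX  M[L0]=17
step 14: P1: load  L1  ⟶  IMI  (L1)  txn=∅  M[L1]=94
step 15: P2: store L3 := 77  ⟶  IIM  (L3)  txn=BusRdX+Flush  M[L3]=19
step 16: P1: store L0 := 41  ⟶  IMI  (L0)  txn=∅  M[L0]=17
step 17: P2: load  L1  ⟶  ISS  (L1)  txn=BusRd+Flush  M[L1]=1
step 18: P2: load  L2  ⟶  SIS  (L2)  txn=∅  M[L2]=15
step 19: P1: load  L2  ⟶  SSS  (L2)  txn=BusRd  M[L2]=15
step 20: P2: load  L2  ⟶  SSS  (L2)  txn=∅  M[L2]=15
step 21: P0: load  L0  ⟶  SSI  (L0)  txn=BusRd+Flush  M[L0]=41
step 22: P2: load  L2  ⟶  SSS  (L2)  txn=∅  M[L2]=15
step 23: P1: store L3 := 31  ⟶  IMI  (L3)  txn=BusRdX+Flush  M[L3]=77

invalidations = 2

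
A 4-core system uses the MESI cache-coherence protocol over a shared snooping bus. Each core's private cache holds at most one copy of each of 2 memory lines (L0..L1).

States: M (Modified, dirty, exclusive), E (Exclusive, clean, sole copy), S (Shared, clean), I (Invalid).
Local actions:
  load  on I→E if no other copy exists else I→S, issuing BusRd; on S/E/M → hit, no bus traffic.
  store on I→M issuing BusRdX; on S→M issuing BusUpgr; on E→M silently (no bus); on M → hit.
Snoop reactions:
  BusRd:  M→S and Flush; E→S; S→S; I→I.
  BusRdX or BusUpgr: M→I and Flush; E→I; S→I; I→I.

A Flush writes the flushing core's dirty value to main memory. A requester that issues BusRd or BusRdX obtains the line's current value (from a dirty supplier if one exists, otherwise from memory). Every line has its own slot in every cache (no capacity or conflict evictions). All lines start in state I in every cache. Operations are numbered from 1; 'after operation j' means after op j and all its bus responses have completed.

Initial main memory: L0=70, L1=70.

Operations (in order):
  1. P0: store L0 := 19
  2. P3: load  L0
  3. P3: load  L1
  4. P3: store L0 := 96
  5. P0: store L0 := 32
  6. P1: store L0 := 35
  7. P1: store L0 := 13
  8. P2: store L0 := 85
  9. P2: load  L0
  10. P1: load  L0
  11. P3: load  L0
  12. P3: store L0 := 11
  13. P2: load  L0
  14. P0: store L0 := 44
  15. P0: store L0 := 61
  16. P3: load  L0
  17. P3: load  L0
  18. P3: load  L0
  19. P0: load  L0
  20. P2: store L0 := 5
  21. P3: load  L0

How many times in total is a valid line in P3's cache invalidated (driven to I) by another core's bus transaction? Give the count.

invalidations = 3

  op1 P0: store L0 := 19 → M/I/I/I on L0; bus BusRdX; mem=70
  op2 P3: load  L0 → S/I/I/S on L0; bus BusRd Flush; mem=19
  op3 P3: load  L1 → I/I/I/E on L1; bus BusRd; mem=70
  op4 P3: store L0 := 96 → I/I/I/M on L0; bus BusUpgr; mem=19
  op5 P0: store L0 := 32 → M/I/I/I on L0; bus BusRdX Flush; mem=96
  op6 P1: store L0 := 35 → I/M/I/I on L0; bus BusRdX Flush; mem=32
  op7 P1: store L0 := 13 → I/M/I/I on L0; bus (none); mem=32
  op8 P2: store L0 := 85 → I/I/M/I on L0; bus BusRdX Flush; mem=13
  op9 P2: load  L0 → I/I/M/I on L0; bus (none); mem=13
  op10 P1: load  L0 → I/S/S/I on L0; bus BusRd Flush; mem=85
  op11 P3: load  L0 → I/S/S/S on L0; bus BusRd; mem=85
  op12 P3: store L0 := 11 → I/I/I/M on L0; bus BusUpgr; mem=85
  op13 P2: load  L0 → I/I/S/S on L0; bus BusRd Flush; mem=11
  op14 P0: store L0 := 44 → M/I/I/I on L0; bus BusRdX; mem=11
  op15 P0: store L0 := 61 → M/I/I/I on L0; bus (none); mem=11
  op16 P3: load  L0 → S/I/I/S on L0; bus BusRd Flush; mem=61
  op17 P3: load  L0 → S/I/I/S on L0; bus (none); mem=61
  op18 P3: load  L0 → S/I/I/S on L0; bus (none); mem=61
  op19 P0: load  L0 → S/I/I/S on L0; bus (none); mem=61
  op20 P2: store L0 := 5 → I/I/M/I on L0; bus BusRdX; mem=61
  op21 P3: load  L0 → I/I/S/S on L0; bus BusRd Flush; mem=5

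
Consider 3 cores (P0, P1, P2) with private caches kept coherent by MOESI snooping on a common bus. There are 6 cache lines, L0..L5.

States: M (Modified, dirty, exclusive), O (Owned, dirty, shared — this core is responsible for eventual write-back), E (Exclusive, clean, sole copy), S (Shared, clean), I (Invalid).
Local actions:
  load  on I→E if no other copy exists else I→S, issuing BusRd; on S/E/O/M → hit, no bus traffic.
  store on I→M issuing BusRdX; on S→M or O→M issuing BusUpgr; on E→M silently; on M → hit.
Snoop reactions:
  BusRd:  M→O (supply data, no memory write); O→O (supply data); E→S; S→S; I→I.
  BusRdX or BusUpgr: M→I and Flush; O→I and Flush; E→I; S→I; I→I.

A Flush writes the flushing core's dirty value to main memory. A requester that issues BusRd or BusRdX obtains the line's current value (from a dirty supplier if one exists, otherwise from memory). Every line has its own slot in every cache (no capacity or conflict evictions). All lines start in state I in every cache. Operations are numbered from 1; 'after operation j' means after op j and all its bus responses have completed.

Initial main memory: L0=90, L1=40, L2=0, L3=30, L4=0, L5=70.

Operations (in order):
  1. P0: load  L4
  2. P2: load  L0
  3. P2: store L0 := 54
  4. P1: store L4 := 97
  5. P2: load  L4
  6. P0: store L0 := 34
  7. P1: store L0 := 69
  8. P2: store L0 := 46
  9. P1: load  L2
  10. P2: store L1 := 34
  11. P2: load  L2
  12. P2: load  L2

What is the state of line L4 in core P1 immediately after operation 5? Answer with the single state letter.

  op1 P0: load  L4 → E/I/I on L4; bus BusRd; mem=0
  op2 P2: load  L0 → I/I/E on L0; bus BusRd; mem=90
  op3 P2: store L0 := 54 → I/I/M on L0; bus (none); mem=90
  op4 P1: store L4 := 97 → I/M/I on L4; bus BusRdX; mem=0
  op5 P2: load  L4 → I/O/S on L4; bus BusRd; mem=0
  op6 P0: store L0 := 34 → M/I/I on L0; bus BusRdX Flush; mem=54
  op7 P1: store L0 := 69 → I/M/I on L0; bus BusRdX Flush; mem=34
  op8 P2: store L0 := 46 → I/I/M on L0; bus BusRdX Flush; mem=69
  op9 P1: load  L2 → I/E/I on L2; bus BusRd; mem=0
  op10 P2: store L1 := 34 → I/I/M on L1; bus BusRdX; mem=40
  op11 P2: load  L2 → I/S/S on L2; bus BusRd; mem=0
  op12 P2: load  L2 → I/S/S on L2; bus (none); mem=0

state = O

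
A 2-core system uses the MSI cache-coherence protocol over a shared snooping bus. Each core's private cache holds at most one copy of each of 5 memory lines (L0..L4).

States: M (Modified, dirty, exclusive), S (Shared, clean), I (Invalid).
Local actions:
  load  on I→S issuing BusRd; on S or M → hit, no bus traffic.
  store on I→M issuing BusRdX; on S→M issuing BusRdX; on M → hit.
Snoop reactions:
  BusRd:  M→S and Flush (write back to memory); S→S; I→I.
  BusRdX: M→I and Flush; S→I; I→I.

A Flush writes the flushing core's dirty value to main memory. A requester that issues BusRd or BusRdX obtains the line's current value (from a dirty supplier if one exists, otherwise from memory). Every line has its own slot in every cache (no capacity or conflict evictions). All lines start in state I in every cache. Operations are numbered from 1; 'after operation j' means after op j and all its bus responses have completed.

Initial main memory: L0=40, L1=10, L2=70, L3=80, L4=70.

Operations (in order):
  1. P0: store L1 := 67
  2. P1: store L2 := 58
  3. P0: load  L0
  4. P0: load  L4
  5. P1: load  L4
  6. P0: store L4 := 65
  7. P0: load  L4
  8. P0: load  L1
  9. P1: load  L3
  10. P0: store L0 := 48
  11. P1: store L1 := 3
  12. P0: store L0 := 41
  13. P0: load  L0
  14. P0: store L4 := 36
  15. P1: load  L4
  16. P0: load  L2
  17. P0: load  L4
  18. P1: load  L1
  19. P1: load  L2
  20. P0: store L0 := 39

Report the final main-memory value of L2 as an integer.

memory[L2] = 58

step 1: P0: store L1 := 67  ⟶  MI  (L1)  txn=BusRdX  M[L1]=10
step 2: P1: store L2 := 58  ⟶  IM  (L2)  txn=BusRdX  M[L2]=70
step 3: P0: load  L0  ⟶  SI  (L0)  txn=BusRd  M[L0]=40
step 4: P0: load  L4  ⟶  SI  (L4)  txn=BusRd  M[L4]=70
step 5: P1: load  L4  ⟶  SS  (L4)  txn=BusRd  M[L4]=70
step 6: P0: store L4 := 65  ⟶  MI  (L4)  txn=BusRdX  M[L4]=70
step 7: P0: load  L4  ⟶  MI  (L4)  txn=∅  M[L4]=70
step 8: P0: load  L1  ⟶  MI  (L1)  txn=∅  M[L1]=10
step 9: P1: load  L3  ⟶  IS  (L3)  txn=BusRd  M[L3]=80
step 10: P0: store L0 := 48  ⟶  MI  (L0)  txn=BusRdX  M[L0]=40
step 11: P1: store L1 := 3  ⟶  IM  (L1)  txn=BusRdX+Flush  M[L1]=67
step 12: P0: store L0 := 41  ⟶  MI  (L0)  txn=∅  M[L0]=40
step 13: P0: load  L0  ⟶  MI  (L0)  txn=∅  M[L0]=40
step 14: P0: store L4 := 36  ⟶  MI  (L4)  txn=∅  M[L4]=70
step 15: P1: load  L4  ⟶  SS  (L4)  txn=BusRd+Flush  M[L4]=36
step 16: P0: load  L2  ⟶  SS  (L2)  txn=BusRd+Flush  M[L2]=58
step 17: P0: load  L4  ⟶  SS  (L4)  txn=∅  M[L4]=36
step 18: P1: load  L1  ⟶  IM  (L1)  txn=∅  M[L1]=67
step 19: P1: load  L2  ⟶  SS  (L2)  txn=∅  M[L2]=58
step 20: P0: store L0 := 39  ⟶  MI  (L0)  txn=∅  M[L0]=40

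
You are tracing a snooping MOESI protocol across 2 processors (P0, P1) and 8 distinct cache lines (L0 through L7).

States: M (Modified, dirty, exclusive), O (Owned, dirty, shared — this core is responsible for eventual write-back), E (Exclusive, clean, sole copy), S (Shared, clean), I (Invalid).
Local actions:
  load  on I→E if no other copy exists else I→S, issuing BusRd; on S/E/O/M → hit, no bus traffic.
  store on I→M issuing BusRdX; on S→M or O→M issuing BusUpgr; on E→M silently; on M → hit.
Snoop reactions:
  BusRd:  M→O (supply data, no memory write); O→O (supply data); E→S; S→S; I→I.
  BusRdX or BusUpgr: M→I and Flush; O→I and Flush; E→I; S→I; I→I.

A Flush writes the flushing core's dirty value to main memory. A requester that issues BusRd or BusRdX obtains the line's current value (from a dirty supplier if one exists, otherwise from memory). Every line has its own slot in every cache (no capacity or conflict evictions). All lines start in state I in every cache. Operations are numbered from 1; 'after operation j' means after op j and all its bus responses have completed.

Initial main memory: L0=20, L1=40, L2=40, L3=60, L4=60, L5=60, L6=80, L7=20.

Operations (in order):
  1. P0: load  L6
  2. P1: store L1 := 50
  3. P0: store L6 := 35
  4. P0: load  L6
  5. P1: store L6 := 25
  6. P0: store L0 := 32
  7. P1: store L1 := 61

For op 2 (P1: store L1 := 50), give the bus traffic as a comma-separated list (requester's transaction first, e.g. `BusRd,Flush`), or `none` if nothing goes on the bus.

bus = BusRdX

step 1: P0: load  L6  ⟶  EI  (L6)  txn=BusRd  M[L6]=80
step 2: P1: store L1 := 50  ⟶  IM  (L1)  txn=BusRdX  M[L1]=40
step 3: P0: store L6 := 35  ⟶  MI  (L6)  txn=∅  M[L6]=80
step 4: P0: load  L6  ⟶  MI  (L6)  txn=∅  M[L6]=80
step 5: P1: store L6 := 25  ⟶  IM  (L6)  txn=BusRdX+Flush  M[L6]=35
step 6: P0: store L0 := 32  ⟶  MI  (L0)  txn=BusRdX  M[L0]=20
step 7: P1: store L1 := 61  ⟶  IM  (L1)  txn=∅  M[L1]=40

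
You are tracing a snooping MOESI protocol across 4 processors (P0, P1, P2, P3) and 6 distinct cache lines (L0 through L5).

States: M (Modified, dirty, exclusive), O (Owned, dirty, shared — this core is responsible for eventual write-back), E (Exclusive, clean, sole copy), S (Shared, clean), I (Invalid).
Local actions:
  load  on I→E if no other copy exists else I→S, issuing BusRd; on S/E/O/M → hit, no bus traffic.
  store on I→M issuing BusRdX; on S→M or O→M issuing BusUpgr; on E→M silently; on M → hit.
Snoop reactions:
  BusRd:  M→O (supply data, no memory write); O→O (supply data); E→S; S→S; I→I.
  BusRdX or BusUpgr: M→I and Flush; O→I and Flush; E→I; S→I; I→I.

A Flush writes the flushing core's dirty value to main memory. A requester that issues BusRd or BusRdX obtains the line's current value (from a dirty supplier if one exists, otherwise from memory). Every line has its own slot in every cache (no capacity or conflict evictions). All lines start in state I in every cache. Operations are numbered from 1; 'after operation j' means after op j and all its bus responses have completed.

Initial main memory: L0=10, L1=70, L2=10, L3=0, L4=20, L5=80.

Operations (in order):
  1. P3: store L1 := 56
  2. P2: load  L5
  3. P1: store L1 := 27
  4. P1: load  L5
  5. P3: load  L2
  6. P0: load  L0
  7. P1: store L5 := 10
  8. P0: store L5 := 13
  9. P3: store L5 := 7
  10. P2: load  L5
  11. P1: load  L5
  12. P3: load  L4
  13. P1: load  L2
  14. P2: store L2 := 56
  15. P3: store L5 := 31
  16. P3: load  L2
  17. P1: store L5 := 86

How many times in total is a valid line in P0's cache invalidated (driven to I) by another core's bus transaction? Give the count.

invalidations = 1

[1] P3: store L1 := 56 | P0:I, P1:I, P2:I, P3:M(56) | bus: BusRdX
[2] P2: load  L5 | P0:I, P1:I, P2:E(80), P3:I | bus: BusRd
[3] P1: store L1 := 27 | P0:I, P1:M(27), P2:I, P3:I | bus: BusRdX,Flush
[4] P1: load  L5 | P0:I, P1:S(80), P2:S(80), P3:I | bus: BusRd
[5] P3: load  L2 | P0:I, P1:I, P2:I, P3:E(10) | bus: BusRd
[6] P0: load  L0 | P0:E(10), P1:I, P2:I, P3:I | bus: BusRd
[7] P1: store L5 := 10 | P0:I, P1:M(10), P2:I, P3:I | bus: BusUpgr
[8] P0: store L5 := 13 | P0:M(13), P1:I, P2:I, P3:I | bus: BusRdX,Flush
[9] P3: store L5 := 7 | P0:I, P1:I, P2:I, P3:M(7) | bus: BusRdX,Flush
[10] P2: load  L5 | P0:I, P1:I, P2:S(7), P3:O(7) | bus: BusRd
[11] P1: load  L5 | P0:I, P1:S(7), P2:S(7), P3:O(7) | bus: BusRd
[12] P3: load  L4 | P0:I, P1:I, P2:I, P3:E(20) | bus: BusRd
[13] P1: load  L2 | P0:I, P1:S(10), P2:I, P3:S(10) | bus: BusRd
[14] P2: store L2 := 56 | P0:I, P1:I, P2:M(56), P3:I | bus: BusRdX
[15] P3: store L5 := 31 | P0:I, P1:I, P2:I, P3:M(31) | bus: BusUpgr
[16] P3: load  L2 | P0:I, P1:I, P2:O(56), P3:S(56) | bus: BusRd
[17] P1: store L5 := 86 | P0:I, P1:M(86), P2:I, P3:I | bus: BusRdX,Flush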